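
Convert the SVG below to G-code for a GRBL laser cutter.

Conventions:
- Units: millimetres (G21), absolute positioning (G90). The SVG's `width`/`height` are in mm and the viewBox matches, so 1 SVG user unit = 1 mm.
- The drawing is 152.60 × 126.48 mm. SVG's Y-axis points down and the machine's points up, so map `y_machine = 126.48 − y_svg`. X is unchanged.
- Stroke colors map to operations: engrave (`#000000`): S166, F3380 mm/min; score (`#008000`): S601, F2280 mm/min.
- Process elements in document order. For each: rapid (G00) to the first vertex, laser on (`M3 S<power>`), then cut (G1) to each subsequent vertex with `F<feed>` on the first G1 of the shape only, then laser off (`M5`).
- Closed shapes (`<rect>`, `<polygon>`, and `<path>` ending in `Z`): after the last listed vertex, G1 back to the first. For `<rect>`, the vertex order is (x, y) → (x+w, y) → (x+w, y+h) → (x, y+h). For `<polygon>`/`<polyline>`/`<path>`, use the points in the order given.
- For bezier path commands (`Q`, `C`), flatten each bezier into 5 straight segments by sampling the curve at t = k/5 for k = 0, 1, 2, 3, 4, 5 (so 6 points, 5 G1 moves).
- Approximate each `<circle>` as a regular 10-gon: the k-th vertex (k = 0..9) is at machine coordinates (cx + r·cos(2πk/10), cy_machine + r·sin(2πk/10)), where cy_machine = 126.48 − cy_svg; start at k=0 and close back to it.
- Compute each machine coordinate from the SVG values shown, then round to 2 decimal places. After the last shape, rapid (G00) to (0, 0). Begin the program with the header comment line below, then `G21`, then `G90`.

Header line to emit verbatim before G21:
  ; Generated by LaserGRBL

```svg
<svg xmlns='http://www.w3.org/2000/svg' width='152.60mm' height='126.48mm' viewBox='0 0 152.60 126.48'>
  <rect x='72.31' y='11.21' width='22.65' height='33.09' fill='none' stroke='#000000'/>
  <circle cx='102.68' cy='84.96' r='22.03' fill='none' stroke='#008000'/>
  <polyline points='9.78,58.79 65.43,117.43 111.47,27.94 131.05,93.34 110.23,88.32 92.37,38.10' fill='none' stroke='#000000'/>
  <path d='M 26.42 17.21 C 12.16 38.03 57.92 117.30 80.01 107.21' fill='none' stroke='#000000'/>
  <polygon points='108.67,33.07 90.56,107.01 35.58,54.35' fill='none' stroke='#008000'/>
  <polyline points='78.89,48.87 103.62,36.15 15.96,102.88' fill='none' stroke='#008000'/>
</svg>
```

; Generated by LaserGRBL
G21
G90
G00 X72.31 Y115.27
M3 S166
G1 X94.96 Y115.27 F3380
G1 X94.96 Y82.18
G1 X72.31 Y82.18
G1 X72.31 Y115.27
M5
G00 X124.71 Y41.52
M3 S601
G1 X120.50 Y54.47 F2280
G1 X109.49 Y62.47
G1 X95.87 Y62.47
G1 X84.86 Y54.47
G1 X80.65 Y41.52
G1 X84.86 Y28.57
G1 X95.87 Y20.57
G1 X109.49 Y20.57
G1 X120.50 Y28.57
G1 X124.71 Y41.52
M5
G00 X9.78 Y67.69
M3 S166
G1 X65.43 Y9.05 F3380
G1 X111.47 Y98.54
G1 X131.05 Y33.14
G1 X110.23 Y38.16
G1 X92.37 Y88.38
M5
G00 X26.42 Y109.27
M3 S166
G1 X24.40 Y90.95 F3380
G1 X32.76 Y65.69
G1 X47.50 Y40.59
G1 X64.59 Y22.76
G1 X80.01 Y19.27
M5
G00 X108.67 Y93.41
M3 S601
G1 X90.56 Y19.47 F2280
G1 X35.58 Y72.13
G1 X108.67 Y93.41
M5
G00 X78.89 Y77.61
M3 S601
G1 X103.62 Y90.33 F2280
G1 X15.96 Y23.60
M5
G00 X0.00 Y0.00

Since the viewBox matches the mm dimensions, user units are millimetres directly. The only transform is the Y-flip y_m = 126.48 − y_svg.

Shape 1 is a rectangle drawn with `<rect>`. Its stroke #000000 means engrave at S166, F3380. After flipping Y the toolpath is (72.31,115.27) → (94.96,115.27) → (94.96,82.18) → (72.31,82.18) → (72.31,115.27), returning to the start.

Shape 2 is a circle drawn with `<circle>`. Its stroke #008000 means score at S601, F2280. After flipping Y the toolpath is (124.71,41.52) → (120.50,54.47) → (109.49,62.47) → (95.87,62.47) → (84.86,54.47) → (80.65,41.52) → (84.86,28.57) → (95.87,20.57) → (109.49,20.57) → (120.50,28.57) → (124.71,41.52), returning to the start.

Shape 3 is a open polyline drawn with `<polyline>`. Its stroke #000000 means engrave at S166, F3380. After flipping Y the toolpath is (9.78,67.69) → (65.43,9.05) → (111.47,98.54) → (131.05,33.14) → (110.23,38.16) → (92.37,88.38).

Shape 4 is a cubic bezier drawn with `<path>`. Its stroke #000000 means engrave at S166, F3380. After flipping Y the toolpath is (26.42,109.27) → (24.40,90.95) → (32.76,65.69) → (47.50,40.59) → (64.59,22.76) → (80.01,19.27).

Shape 5 is a regular polygon drawn with `<polygon>`. Its stroke #008000 means score at S601, F2280. After flipping Y the toolpath is (108.67,93.41) → (90.56,19.47) → (35.58,72.13) → (108.67,93.41), returning to the start.

Shape 6 is a open polyline drawn with `<polyline>`. Its stroke #008000 means score at S601, F2280. After flipping Y the toolpath is (78.89,77.61) → (103.62,90.33) → (15.96,23.60).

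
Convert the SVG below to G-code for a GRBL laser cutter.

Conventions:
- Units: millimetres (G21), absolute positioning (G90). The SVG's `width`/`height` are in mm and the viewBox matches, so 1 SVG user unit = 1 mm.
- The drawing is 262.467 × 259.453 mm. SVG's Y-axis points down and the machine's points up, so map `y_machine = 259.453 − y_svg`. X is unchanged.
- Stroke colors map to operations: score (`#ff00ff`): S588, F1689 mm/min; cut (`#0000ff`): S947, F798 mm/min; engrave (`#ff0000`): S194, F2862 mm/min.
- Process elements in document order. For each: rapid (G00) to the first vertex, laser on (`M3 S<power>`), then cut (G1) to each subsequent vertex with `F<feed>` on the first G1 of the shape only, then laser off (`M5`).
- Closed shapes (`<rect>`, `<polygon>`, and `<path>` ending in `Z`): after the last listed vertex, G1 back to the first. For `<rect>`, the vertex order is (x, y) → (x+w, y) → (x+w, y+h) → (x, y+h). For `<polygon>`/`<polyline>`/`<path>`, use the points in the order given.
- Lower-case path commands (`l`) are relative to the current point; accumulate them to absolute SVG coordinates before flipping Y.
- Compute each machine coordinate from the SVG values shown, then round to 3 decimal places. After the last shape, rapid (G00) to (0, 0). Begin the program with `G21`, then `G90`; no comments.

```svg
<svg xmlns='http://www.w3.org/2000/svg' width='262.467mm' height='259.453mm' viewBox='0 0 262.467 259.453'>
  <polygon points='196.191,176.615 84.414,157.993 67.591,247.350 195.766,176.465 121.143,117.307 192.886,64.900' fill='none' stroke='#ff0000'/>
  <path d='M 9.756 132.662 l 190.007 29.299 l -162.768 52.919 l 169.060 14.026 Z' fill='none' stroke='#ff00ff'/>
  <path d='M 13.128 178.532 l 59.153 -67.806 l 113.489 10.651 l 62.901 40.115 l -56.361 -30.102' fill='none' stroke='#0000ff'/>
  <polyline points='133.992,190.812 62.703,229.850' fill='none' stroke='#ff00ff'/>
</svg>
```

G21
G90
G00 X196.191 Y82.838
M3 S194
G1 X84.414 Y101.460 F2862
G1 X67.591 Y12.103
G1 X195.766 Y82.988
G1 X121.143 Y142.146
G1 X192.886 Y194.553
G1 X196.191 Y82.838
M5
G00 X9.756 Y126.791
M3 S588
G1 X199.763 Y97.492 F1689
G1 X36.995 Y44.573
G1 X206.055 Y30.547
G1 X9.756 Y126.791
M5
G00 X13.128 Y80.921
M3 S947
G1 X72.281 Y148.727 F798
G1 X185.770 Y138.076
G1 X248.671 Y97.961
G1 X192.310 Y128.063
M5
G00 X133.992 Y68.641
M3 S588
G1 X62.703 Y29.603 F1689
M5
G00 X0.000 Y0.000

1 u = 1 mm; y_m = 259.453 − y.

[1] `<polygon>` closed polygon, #ff0000→engrave S194 F2862: (196.191,82.838) → (84.414,101.460) → (67.591,12.103) → (195.766,82.988) → (121.143,142.146) → (192.886,194.553) → (196.191,82.838) (closed)

[2] `<path>` closed polygon, #ff00ff→score S588 F1689: (9.756,126.791) → (199.763,97.492) → (36.995,44.573) → (206.055,30.547) → (9.756,126.791) (closed)

[3] `<path>` open polyline, #0000ff→cut S947 F798: (13.128,80.921) → (72.281,148.727) → (185.770,138.076) → (248.671,97.961) → (192.310,128.063)

[4] `<polyline>` line segment, #ff00ff→score S588 F1689: (133.992,68.641) → (62.703,29.603)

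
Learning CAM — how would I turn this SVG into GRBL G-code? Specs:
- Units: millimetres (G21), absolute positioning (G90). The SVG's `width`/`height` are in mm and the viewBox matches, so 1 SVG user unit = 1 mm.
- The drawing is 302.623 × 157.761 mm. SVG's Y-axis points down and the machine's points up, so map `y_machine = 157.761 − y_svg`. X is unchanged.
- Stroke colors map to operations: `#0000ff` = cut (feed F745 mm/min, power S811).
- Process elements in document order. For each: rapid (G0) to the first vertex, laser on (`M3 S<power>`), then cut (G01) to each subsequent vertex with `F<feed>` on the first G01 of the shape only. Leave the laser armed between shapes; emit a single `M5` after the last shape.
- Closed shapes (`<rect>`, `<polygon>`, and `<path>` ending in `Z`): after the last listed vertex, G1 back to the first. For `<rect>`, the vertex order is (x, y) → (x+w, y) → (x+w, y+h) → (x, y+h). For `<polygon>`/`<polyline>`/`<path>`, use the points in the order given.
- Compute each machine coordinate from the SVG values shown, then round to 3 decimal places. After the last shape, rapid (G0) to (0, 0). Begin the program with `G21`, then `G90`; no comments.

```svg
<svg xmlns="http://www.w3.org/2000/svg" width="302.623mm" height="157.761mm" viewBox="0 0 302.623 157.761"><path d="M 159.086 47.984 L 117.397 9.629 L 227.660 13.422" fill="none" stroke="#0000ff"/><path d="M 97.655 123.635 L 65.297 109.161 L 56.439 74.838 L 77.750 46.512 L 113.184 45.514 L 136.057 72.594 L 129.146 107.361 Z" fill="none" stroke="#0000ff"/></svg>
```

viewBox `0 0 302.623 157.761` with mm width/height → 1 unit = 1 mm. Flip: y_m = 157.761 − y_svg.

**Shape 1** — `<path>` open polyline, stroke `#0000ff` → cut (S811, F745). Machine vertices: (159.086,109.777) → (117.397,148.132) → (227.660,144.339). Open path.

**Shape 2** — `<path>` regular polygon, stroke `#0000ff` → cut (S811, F745). Machine vertices: (97.655,34.126) → (65.297,48.600) → (56.439,82.923) → (77.750,111.249) → (113.184,112.247) → (136.057,85.167) → (129.146,50.400) → (97.655,34.126). Closed: final G1 returns to the first vertex.

G21
G90
G0 X159.086 Y109.777
M3 S811
G01 X117.397 Y148.132 F745
G01 X227.660 Y144.339
G0 X97.655 Y34.126
M3 S811
G01 X65.297 Y48.600 F745
G01 X56.439 Y82.923
G01 X77.750 Y111.249
G01 X113.184 Y112.247
G01 X136.057 Y85.167
G01 X129.146 Y50.400
G01 X97.655 Y34.126
M5
G0 X0.000 Y0.000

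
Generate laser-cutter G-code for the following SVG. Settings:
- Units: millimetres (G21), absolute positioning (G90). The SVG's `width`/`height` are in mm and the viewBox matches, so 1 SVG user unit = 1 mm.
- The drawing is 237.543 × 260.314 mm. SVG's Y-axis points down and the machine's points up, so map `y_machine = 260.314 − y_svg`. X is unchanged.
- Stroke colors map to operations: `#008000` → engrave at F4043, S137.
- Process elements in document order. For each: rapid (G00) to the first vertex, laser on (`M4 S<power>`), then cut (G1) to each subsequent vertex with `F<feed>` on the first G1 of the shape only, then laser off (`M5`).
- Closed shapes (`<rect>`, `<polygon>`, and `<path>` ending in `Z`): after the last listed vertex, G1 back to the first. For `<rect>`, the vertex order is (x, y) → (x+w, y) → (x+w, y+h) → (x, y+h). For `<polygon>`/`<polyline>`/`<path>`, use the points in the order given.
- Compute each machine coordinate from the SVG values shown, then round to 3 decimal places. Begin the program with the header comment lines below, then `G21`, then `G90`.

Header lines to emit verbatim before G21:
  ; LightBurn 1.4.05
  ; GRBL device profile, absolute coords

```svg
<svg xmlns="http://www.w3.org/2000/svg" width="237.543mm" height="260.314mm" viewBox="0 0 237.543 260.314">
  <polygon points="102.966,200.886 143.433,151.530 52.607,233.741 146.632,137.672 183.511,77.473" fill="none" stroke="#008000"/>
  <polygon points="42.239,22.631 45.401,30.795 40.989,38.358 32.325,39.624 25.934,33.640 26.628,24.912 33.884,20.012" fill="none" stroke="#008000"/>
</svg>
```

; LightBurn 1.4.05
; GRBL device profile, absolute coords
G21
G90
G00 X102.966 Y59.428
M4 S137
G1 X143.433 Y108.784 F4043
G1 X52.607 Y26.573
G1 X146.632 Y122.642
G1 X183.511 Y182.841
G1 X102.966 Y59.428
M5
G00 X42.239 Y237.683
M4 S137
G1 X45.401 Y229.519 F4043
G1 X40.989 Y221.956
G1 X32.325 Y220.690
G1 X25.934 Y226.674
G1 X26.628 Y235.402
G1 X33.884 Y240.302
G1 X42.239 Y237.683
M5

Since the viewBox matches the mm dimensions, user units are millimetres directly. The only transform is the Y-flip y_m = 260.314 − y_svg.

Shape 1 is a closed polygon drawn with `<polygon>`. Its stroke #008000 means engrave at S137, F4043. After flipping Y the toolpath is (102.966,59.428) → (143.433,108.784) → (52.607,26.573) → (146.632,122.642) → (183.511,182.841) → (102.966,59.428), returning to the start.

Shape 2 is a regular polygon drawn with `<polygon>`. Its stroke #008000 means engrave at S137, F4043. After flipping Y the toolpath is (42.239,237.683) → (45.401,229.519) → (40.989,221.956) → (32.325,220.690) → (25.934,226.674) → (26.628,235.402) → (33.884,240.302) → (42.239,237.683), returning to the start.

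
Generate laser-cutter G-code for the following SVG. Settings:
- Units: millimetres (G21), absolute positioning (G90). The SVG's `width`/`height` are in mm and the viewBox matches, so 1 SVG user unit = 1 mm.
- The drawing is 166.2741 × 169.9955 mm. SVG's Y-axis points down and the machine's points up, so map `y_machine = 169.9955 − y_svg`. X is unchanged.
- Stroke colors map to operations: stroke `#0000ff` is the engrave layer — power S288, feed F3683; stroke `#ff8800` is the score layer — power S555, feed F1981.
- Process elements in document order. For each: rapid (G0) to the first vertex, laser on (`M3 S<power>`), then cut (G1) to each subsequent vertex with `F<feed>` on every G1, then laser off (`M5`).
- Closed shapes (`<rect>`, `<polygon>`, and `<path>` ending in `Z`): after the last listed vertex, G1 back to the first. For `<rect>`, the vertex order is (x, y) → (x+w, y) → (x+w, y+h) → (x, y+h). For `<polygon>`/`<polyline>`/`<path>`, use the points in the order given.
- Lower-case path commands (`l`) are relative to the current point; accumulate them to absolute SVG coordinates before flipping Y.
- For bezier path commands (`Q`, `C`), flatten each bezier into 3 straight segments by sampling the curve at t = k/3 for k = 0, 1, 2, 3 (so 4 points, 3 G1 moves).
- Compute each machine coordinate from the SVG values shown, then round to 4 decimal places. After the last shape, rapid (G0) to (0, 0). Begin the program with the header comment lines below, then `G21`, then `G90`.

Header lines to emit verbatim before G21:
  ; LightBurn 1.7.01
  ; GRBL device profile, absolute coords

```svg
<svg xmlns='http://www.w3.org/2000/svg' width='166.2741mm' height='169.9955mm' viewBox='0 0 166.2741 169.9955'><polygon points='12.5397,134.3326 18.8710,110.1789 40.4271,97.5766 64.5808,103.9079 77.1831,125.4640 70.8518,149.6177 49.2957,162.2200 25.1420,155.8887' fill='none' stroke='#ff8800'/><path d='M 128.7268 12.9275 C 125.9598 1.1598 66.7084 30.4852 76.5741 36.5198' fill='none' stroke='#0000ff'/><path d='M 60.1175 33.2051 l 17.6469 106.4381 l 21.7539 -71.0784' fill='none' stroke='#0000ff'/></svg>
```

1 u = 1 mm; y_m = 169.9955 − y.

[1] `<polygon>` regular polygon, #ff8800→score S555 F1981: (12.5397,35.6629) → (18.8710,59.8166) → (40.4271,72.4189) → (64.5808,66.0876) → (77.1831,44.5315) → (70.8518,20.3778) → (49.2957,7.7755) → (25.1420,14.1068) → (12.5397,35.6629) (closed)

[2] `<path>` cubic bezier, #0000ff→engrave S288 F3683: (128.7268,157.0680) → (111.7836,157.5226) → (85.0955,144.8893) → (76.5741,133.4757)

[3] `<path>` open polyline, #0000ff→engrave S288 F3683: (60.1175,136.7904) → (77.7644,30.3523) → (99.5183,101.4307)

; LightBurn 1.7.01
; GRBL device profile, absolute coords
G21
G90
G0 X12.5397 Y35.6629
M3 S555
G1 X18.8710 Y59.8166 F1981
G1 X40.4271 Y72.4189 F1981
G1 X64.5808 Y66.0876 F1981
G1 X77.1831 Y44.5315 F1981
G1 X70.8518 Y20.3778 F1981
G1 X49.2957 Y7.7755 F1981
G1 X25.1420 Y14.1068 F1981
G1 X12.5397 Y35.6629 F1981
M5
G0 X128.7268 Y157.0680
M3 S288
G1 X111.7836 Y157.5226 F3683
G1 X85.0955 Y144.8893 F3683
G1 X76.5741 Y133.4757 F3683
M5
G0 X60.1175 Y136.7904
M3 S288
G1 X77.7644 Y30.3523 F3683
G1 X99.5183 Y101.4307 F3683
M5
G0 X0.0000 Y0.0000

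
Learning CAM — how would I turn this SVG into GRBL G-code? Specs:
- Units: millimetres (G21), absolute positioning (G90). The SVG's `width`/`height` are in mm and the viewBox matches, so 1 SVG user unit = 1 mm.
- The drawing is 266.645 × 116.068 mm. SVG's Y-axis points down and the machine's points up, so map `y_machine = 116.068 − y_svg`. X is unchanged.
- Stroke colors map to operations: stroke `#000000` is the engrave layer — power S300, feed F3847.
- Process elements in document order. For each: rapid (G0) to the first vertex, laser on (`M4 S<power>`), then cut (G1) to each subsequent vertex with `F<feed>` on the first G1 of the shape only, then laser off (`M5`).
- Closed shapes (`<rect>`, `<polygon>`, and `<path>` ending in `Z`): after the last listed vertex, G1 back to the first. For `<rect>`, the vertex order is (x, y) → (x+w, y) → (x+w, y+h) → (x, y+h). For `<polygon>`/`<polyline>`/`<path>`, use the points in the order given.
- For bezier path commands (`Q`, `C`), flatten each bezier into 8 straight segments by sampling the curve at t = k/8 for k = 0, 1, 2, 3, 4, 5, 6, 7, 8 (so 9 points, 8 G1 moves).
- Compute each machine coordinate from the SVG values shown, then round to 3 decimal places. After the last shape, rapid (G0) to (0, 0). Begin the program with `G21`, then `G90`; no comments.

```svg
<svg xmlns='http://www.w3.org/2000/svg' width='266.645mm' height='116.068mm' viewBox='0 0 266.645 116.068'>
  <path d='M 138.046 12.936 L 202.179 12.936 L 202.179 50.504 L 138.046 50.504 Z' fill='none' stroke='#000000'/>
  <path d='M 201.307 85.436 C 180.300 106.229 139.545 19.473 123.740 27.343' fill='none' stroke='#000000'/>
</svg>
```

viewBox `0 0 266.645 116.068` with mm width/height → 1 unit = 1 mm. Flip: y_m = 116.068 − y_svg.

**Shape 1** — `<path>` rectangle, stroke `#000000` → engrave (S300, F3847). Machine vertices: (138.046,103.132) → (202.179,103.132) → (202.179,65.564) → (138.046,65.564) → (138.046,103.132). Closed: final G1 returns to the first vertex.

**Shape 2** — `<path>` cubic bezier, stroke `#000000` → engrave (S300, F3847). Control points (SVG): P0=(201.307,85.436), P1=(180.300,106.229), P2=(139.545,19.473), P3=(123.740,27.343); sampled at t=k/8. Machine vertices: (201.307,30.632) → (192.591,27.481) → (182.547,32.044) → (171.700,41.951) → (160.573,54.832) → (149.689,68.320) → (139.573,80.044) → (130.749,87.636) → (123.740,88.725). Open path.

G21
G90
G0 X138.046 Y103.132
M4 S300
G1 X202.179 Y103.132 F3847
G1 X202.179 Y65.564
G1 X138.046 Y65.564
G1 X138.046 Y103.132
M5
G0 X201.307 Y30.632
M4 S300
G1 X192.591 Y27.481 F3847
G1 X182.547 Y32.044
G1 X171.700 Y41.951
G1 X160.573 Y54.832
G1 X149.689 Y68.320
G1 X139.573 Y80.044
G1 X130.749 Y87.636
G1 X123.740 Y88.725
M5
G0 X0.000 Y0.000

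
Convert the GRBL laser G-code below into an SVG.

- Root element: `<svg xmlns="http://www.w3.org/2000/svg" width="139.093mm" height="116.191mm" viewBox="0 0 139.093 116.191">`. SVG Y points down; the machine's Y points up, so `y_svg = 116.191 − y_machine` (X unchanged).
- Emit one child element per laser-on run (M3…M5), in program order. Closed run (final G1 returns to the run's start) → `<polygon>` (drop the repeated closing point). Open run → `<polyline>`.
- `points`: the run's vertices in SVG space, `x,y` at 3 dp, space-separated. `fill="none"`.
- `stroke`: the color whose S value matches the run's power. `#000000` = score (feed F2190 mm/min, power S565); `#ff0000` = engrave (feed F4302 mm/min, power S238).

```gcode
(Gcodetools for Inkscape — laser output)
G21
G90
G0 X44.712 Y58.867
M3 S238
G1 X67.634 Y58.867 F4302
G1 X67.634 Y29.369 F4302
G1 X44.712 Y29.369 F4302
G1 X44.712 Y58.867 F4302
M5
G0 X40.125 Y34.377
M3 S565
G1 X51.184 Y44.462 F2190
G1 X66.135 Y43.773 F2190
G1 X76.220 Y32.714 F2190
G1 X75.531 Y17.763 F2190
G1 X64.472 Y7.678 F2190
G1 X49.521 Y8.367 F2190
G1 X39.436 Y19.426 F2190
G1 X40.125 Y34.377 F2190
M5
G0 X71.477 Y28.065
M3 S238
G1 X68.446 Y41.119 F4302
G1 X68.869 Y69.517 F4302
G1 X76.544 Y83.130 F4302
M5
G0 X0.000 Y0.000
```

y_svg = 116.191 − y_m.

[1] S238→`#ff0000` (engrave); closed run; points: 44.712,57.324 67.634,57.324 67.634,86.822 44.712,86.822

[2] S565→`#000000` (score); closed run; points: 40.125,81.814 51.184,71.729 66.135,72.418 76.220,83.477 75.531,98.428 64.472,108.513 49.521,107.824 39.436,96.765

[3] S238→`#ff0000` (engrave); open run; points: 71.477,88.126 68.446,75.072 68.869,46.674 76.544,33.061

<svg xmlns="http://www.w3.org/2000/svg" width="139.093mm" height="116.191mm" viewBox="0 0 139.093 116.191">
  <polygon points="44.712,57.324 67.634,57.324 67.634,86.822 44.712,86.822" fill="none" stroke="#ff0000"/>
  <polygon points="40.125,81.814 51.184,71.729 66.135,72.418 76.220,83.477 75.531,98.428 64.472,108.513 49.521,107.824 39.436,96.765" fill="none" stroke="#000000"/>
  <polyline points="71.477,88.126 68.446,75.072 68.869,46.674 76.544,33.061" fill="none" stroke="#ff0000"/>
</svg>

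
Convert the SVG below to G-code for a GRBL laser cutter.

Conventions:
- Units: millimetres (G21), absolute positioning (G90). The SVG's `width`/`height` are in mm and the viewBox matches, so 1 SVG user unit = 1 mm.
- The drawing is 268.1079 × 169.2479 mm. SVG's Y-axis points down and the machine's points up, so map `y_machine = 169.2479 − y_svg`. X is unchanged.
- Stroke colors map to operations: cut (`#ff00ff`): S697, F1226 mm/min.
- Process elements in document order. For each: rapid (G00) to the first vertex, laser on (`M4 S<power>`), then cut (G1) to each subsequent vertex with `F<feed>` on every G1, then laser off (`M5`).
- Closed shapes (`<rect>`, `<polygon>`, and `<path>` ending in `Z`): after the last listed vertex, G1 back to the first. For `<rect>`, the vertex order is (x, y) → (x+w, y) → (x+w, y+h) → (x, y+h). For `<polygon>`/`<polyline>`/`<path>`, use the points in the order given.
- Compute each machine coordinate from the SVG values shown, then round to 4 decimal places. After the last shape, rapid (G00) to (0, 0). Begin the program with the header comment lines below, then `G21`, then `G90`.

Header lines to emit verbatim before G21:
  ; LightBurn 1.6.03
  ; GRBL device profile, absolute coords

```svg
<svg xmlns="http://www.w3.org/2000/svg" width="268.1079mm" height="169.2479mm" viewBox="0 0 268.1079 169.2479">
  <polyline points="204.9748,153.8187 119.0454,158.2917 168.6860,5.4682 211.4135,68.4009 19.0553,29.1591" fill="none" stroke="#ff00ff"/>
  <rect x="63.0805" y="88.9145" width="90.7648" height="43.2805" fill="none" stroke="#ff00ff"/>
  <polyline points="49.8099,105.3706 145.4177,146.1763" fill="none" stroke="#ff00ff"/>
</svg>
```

1 u = 1 mm; y_m = 169.2479 − y.

[1] `<polyline>` open polyline, #ff00ff→cut S697 F1226: (204.9748,15.4292) → (119.0454,10.9562) → (168.6860,163.7797) → (211.4135,100.8470) → (19.0553,140.0888)

[2] `<rect>` rectangle, #ff00ff→cut S697 F1226: (63.0805,80.3334) → (153.8453,80.3334) → (153.8453,37.0529) → (63.0805,37.0529) → (63.0805,80.3334) (closed)

[3] `<polyline>` line segment, #ff00ff→cut S697 F1226: (49.8099,63.8773) → (145.4177,23.0716)

; LightBurn 1.6.03
; GRBL device profile, absolute coords
G21
G90
G00 X204.9748 Y15.4292
M4 S697
G1 X119.0454 Y10.9562 F1226
G1 X168.6860 Y163.7797 F1226
G1 X211.4135 Y100.8470 F1226
G1 X19.0553 Y140.0888 F1226
M5
G00 X63.0805 Y80.3334
M4 S697
G1 X153.8453 Y80.3334 F1226
G1 X153.8453 Y37.0529 F1226
G1 X63.0805 Y37.0529 F1226
G1 X63.0805 Y80.3334 F1226
M5
G00 X49.8099 Y63.8773
M4 S697
G1 X145.4177 Y23.0716 F1226
M5
G00 X0.0000 Y0.0000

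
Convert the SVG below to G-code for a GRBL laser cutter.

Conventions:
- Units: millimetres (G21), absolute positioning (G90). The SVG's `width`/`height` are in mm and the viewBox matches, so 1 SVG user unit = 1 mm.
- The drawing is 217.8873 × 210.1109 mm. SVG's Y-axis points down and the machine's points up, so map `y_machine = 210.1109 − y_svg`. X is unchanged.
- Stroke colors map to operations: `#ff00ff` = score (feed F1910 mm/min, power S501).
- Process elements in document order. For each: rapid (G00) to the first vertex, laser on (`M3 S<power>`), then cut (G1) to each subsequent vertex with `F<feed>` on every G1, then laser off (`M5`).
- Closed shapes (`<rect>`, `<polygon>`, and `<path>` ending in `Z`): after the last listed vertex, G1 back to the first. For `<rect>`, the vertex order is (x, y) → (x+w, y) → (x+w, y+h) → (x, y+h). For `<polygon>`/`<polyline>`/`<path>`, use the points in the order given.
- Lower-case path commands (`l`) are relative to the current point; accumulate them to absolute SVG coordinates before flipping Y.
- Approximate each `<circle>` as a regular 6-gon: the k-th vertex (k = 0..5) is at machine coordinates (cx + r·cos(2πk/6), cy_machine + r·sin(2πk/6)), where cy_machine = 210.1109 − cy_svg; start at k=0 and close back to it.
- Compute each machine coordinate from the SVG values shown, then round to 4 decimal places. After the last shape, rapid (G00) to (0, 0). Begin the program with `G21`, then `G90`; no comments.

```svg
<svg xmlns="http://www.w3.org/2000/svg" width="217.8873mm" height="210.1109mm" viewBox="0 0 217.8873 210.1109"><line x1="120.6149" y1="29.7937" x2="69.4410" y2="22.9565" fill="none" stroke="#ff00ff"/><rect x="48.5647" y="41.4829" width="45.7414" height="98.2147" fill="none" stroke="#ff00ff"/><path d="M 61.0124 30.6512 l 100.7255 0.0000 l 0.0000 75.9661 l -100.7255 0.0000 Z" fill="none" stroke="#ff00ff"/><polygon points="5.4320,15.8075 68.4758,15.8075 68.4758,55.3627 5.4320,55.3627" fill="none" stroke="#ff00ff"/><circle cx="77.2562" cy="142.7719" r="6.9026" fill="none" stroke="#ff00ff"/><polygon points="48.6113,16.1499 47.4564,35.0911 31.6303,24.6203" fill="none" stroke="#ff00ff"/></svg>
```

1 u = 1 mm; y_m = 210.1109 − y.

[1] `<line>` line segment, #ff00ff→score S501 F1910: (120.6149,180.3172) → (69.4410,187.1544)

[2] `<rect>` rectangle, #ff00ff→score S501 F1910: (48.5647,168.6280) → (94.3061,168.6280) → (94.3061,70.4133) → (48.5647,70.4133) → (48.5647,168.6280) (closed)

[3] `<path>` rectangle, #ff00ff→score S501 F1910: (61.0124,179.4597) → (161.7379,179.4597) → (161.7379,103.4936) → (61.0124,103.4936) → (61.0124,179.4597) (closed)

[4] `<polygon>` rectangle, #ff00ff→score S501 F1910: (5.4320,194.3034) → (68.4758,194.3034) → (68.4758,154.7482) → (5.4320,154.7482) → (5.4320,194.3034) (closed)

[5] `<circle>` circle, #ff00ff→score S501 F1910: (84.1588,67.3390) → (80.7075,73.3168) → (73.8049,73.3168) → (70.3536,67.3390) → (73.8049,61.3612) → (80.7075,61.3612) → (84.1588,67.3390) (closed)

[6] `<polygon>` regular polygon, #ff00ff→score S501 F1910: (48.6113,193.9610) → (47.4564,175.0198) → (31.6303,185.4906) → (48.6113,193.9610) (closed)

G21
G90
G00 X120.6149 Y180.3172
M3 S501
G1 X69.4410 Y187.1544 F1910
M5
G00 X48.5647 Y168.6280
M3 S501
G1 X94.3061 Y168.6280 F1910
G1 X94.3061 Y70.4133 F1910
G1 X48.5647 Y70.4133 F1910
G1 X48.5647 Y168.6280 F1910
M5
G00 X61.0124 Y179.4597
M3 S501
G1 X161.7379 Y179.4597 F1910
G1 X161.7379 Y103.4936 F1910
G1 X61.0124 Y103.4936 F1910
G1 X61.0124 Y179.4597 F1910
M5
G00 X5.4320 Y194.3034
M3 S501
G1 X68.4758 Y194.3034 F1910
G1 X68.4758 Y154.7482 F1910
G1 X5.4320 Y154.7482 F1910
G1 X5.4320 Y194.3034 F1910
M5
G00 X84.1588 Y67.3390
M3 S501
G1 X80.7075 Y73.3168 F1910
G1 X73.8049 Y73.3168 F1910
G1 X70.3536 Y67.3390 F1910
G1 X73.8049 Y61.3612 F1910
G1 X80.7075 Y61.3612 F1910
G1 X84.1588 Y67.3390 F1910
M5
G00 X48.6113 Y193.9610
M3 S501
G1 X47.4564 Y175.0198 F1910
G1 X31.6303 Y185.4906 F1910
G1 X48.6113 Y193.9610 F1910
M5
G00 X0.0000 Y0.0000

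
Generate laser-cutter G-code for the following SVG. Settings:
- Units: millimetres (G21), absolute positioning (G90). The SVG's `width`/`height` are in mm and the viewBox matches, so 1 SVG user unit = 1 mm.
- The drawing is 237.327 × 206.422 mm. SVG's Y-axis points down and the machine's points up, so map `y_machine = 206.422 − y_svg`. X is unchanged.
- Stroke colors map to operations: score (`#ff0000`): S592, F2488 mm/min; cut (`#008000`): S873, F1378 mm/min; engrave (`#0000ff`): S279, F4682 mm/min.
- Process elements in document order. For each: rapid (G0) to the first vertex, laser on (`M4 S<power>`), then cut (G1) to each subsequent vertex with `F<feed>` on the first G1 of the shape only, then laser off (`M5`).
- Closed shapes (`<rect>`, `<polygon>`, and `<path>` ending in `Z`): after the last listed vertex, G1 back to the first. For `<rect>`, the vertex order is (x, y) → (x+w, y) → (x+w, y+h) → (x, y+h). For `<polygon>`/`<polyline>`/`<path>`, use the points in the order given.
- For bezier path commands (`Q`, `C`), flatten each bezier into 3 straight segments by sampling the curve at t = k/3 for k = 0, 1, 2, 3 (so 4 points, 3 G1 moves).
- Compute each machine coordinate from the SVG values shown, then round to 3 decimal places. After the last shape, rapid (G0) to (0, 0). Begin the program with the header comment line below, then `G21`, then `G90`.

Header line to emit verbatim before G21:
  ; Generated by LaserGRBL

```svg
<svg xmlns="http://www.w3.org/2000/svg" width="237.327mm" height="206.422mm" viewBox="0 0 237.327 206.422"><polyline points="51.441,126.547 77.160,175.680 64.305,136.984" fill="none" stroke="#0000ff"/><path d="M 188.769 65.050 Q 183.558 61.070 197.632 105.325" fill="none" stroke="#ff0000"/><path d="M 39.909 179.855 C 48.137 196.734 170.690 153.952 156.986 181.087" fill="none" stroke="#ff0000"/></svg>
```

; Generated by LaserGRBL
G21
G90
G0 X51.441 Y79.875
M4 S279
G1 X77.160 Y30.742 F4682
G1 X64.305 Y69.438
M5
G0 X188.769 Y141.372
M4 S592
G1 X187.438 Y138.666 F2488
G1 X190.392 Y125.241
G1 X197.632 Y101.097
M5
G0 X39.909 Y26.567
M4 S592
G1 X76.965 Y24.776 F2488
G1 X134.552 Y33.964
G1 X156.986 Y25.335
M5
G0 X0.000 Y0.000

Since the viewBox matches the mm dimensions, user units are millimetres directly. The only transform is the Y-flip y_m = 206.422 − y_svg.

Shape 1 is a open polyline drawn with `<polyline>`. Its stroke #0000ff means engrave at S279, F4682. After flipping Y the toolpath is (51.441,79.875) → (77.160,30.742) → (64.305,69.438).

Shape 2 is a quadratic bezier drawn with `<path>`. Its stroke #ff0000 means score at S592, F2488. After flipping Y the toolpath is (188.769,141.372) → (187.438,138.666) → (190.392,125.241) → (197.632,101.097).

Shape 3 is a cubic bezier drawn with `<path>`. Its stroke #ff0000 means score at S592, F2488. After flipping Y the toolpath is (39.909,26.567) → (76.965,24.776) → (134.552,33.964) → (156.986,25.335).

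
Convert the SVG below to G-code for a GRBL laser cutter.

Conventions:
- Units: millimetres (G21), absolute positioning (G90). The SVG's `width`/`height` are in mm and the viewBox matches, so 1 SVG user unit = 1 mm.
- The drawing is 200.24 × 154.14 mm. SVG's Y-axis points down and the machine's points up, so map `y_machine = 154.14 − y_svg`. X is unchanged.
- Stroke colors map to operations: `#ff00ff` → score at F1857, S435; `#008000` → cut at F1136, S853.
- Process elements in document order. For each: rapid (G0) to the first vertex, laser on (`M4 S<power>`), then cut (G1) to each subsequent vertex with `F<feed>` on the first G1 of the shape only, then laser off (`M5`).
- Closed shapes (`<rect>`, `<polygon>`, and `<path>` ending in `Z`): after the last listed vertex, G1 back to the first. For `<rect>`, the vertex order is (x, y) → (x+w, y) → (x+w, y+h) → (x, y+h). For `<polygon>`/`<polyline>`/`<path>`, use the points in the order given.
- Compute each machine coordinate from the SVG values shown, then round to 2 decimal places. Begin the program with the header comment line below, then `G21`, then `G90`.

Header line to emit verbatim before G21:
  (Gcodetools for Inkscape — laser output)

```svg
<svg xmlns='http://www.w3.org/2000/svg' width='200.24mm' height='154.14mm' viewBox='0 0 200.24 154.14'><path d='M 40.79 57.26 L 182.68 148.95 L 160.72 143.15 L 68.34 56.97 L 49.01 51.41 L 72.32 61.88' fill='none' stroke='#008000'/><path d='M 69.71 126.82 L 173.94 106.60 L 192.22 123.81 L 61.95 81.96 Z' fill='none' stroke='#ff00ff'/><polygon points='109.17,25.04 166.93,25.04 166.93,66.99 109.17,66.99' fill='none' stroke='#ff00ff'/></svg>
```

Since the viewBox matches the mm dimensions, user units are millimetres directly. The only transform is the Y-flip y_m = 154.14 − y_svg.

Shape 1 is a open polyline drawn with `<path>`. Its stroke #008000 means cut at S853, F1136. After flipping Y the toolpath is (40.79,96.88) → (182.68,5.19) → (160.72,10.99) → (68.34,97.17) → (49.01,102.73) → (72.32,92.26).

Shape 2 is a closed polygon drawn with `<path>`. Its stroke #ff00ff means score at S435, F1857. After flipping Y the toolpath is (69.71,27.32) → (173.94,47.54) → (192.22,30.33) → (61.95,72.18) → (69.71,27.32), returning to the start.

Shape 3 is a rectangle drawn with `<polygon>`. Its stroke #ff00ff means score at S435, F1857. After flipping Y the toolpath is (109.17,129.10) → (166.93,129.10) → (166.93,87.15) → (109.17,87.15) → (109.17,129.10), returning to the start.

(Gcodetools for Inkscape — laser output)
G21
G90
G0 X40.79 Y96.88
M4 S853
G1 X182.68 Y5.19 F1136
G1 X160.72 Y10.99
G1 X68.34 Y97.17
G1 X49.01 Y102.73
G1 X72.32 Y92.26
M5
G0 X69.71 Y27.32
M4 S435
G1 X173.94 Y47.54 F1857
G1 X192.22 Y30.33
G1 X61.95 Y72.18
G1 X69.71 Y27.32
M5
G0 X109.17 Y129.10
M4 S435
G1 X166.93 Y129.10 F1857
G1 X166.93 Y87.15
G1 X109.17 Y87.15
G1 X109.17 Y129.10
M5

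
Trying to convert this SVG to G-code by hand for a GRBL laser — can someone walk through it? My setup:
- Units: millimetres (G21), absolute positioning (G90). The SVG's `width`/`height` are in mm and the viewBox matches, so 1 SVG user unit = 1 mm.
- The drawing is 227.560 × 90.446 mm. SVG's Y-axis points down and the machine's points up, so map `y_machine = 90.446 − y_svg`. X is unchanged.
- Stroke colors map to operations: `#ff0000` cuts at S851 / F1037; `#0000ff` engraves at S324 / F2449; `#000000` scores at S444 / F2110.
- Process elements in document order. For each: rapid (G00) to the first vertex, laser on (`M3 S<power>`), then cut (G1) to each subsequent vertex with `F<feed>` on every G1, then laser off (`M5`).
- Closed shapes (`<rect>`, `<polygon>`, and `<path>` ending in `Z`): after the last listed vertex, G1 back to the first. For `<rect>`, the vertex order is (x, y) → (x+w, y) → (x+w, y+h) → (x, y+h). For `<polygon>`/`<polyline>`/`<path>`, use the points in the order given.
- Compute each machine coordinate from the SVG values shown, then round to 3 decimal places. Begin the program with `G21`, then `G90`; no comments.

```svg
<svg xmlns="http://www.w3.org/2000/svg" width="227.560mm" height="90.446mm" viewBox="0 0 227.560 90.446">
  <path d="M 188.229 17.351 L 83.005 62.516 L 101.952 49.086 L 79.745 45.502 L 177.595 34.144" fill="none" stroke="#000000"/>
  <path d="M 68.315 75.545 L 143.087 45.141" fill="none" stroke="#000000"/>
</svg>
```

1 u = 1 mm; y_m = 90.446 − y.

[1] `<path>` open polyline, #000000→score S444 F2110: (188.229,73.095) → (83.005,27.930) → (101.952,41.360) → (79.745,44.944) → (177.595,56.302)

[2] `<path>` line segment, #000000→score S444 F2110: (68.315,14.901) → (143.087,45.305)

G21
G90
G00 X188.229 Y73.095
M3 S444
G1 X83.005 Y27.930 F2110
G1 X101.952 Y41.360 F2110
G1 X79.745 Y44.944 F2110
G1 X177.595 Y56.302 F2110
M5
G00 X68.315 Y14.901
M3 S444
G1 X143.087 Y45.305 F2110
M5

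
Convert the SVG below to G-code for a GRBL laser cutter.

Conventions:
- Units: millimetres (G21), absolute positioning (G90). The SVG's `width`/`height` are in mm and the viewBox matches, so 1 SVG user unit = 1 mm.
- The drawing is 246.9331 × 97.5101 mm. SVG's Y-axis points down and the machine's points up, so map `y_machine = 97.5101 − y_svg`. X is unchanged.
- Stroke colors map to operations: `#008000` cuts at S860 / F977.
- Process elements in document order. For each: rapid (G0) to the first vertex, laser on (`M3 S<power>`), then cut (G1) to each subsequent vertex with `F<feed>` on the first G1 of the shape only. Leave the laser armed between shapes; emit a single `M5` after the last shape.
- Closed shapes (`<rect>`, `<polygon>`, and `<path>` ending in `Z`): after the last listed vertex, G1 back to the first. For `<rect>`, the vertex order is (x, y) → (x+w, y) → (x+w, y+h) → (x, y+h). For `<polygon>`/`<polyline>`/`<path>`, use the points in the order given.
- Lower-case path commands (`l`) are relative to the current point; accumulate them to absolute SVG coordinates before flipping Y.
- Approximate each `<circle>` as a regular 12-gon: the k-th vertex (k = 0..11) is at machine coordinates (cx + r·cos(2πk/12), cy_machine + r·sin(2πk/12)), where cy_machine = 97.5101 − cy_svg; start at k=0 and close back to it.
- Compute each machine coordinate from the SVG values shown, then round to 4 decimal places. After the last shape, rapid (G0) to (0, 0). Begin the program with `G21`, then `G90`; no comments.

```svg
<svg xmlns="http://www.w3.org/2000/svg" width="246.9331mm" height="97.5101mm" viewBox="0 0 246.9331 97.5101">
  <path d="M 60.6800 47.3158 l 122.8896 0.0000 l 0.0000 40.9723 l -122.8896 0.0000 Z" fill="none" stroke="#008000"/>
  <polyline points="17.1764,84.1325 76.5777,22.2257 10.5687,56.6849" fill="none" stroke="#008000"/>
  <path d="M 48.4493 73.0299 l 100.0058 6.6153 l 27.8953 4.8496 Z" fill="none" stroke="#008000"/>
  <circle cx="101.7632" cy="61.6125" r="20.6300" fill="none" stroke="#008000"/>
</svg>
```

G21
G90
G0 X60.6800 Y50.1943
M3 S860
G1 X183.5696 Y50.1943 F977
G1 X183.5696 Y9.2220
G1 X60.6800 Y9.2220
G1 X60.6800 Y50.1943
G0 X17.1764 Y13.3776
M3 S860
G1 X76.5777 Y75.2844 F977
G1 X10.5687 Y40.8252
G0 X48.4493 Y24.4802
M3 S860
G1 X148.4551 Y17.8649 F977
G1 X176.3504 Y13.0153
G1 X48.4493 Y24.4802
G0 X122.3932 Y35.8976
M3 S860
G1 X119.6293 Y46.2126 F977
G1 X112.0782 Y53.7637
G1 X101.7632 Y56.5276
G1 X91.4482 Y53.7637
G1 X83.8971 Y46.2126
G1 X81.1332 Y35.8976
G1 X83.8971 Y25.5826
G1 X91.4482 Y18.0315
G1 X101.7632 Y15.2676
G1 X112.0782 Y18.0315
G1 X119.6293 Y25.5826
G1 X122.3932 Y35.8976
M5
G0 X0.0000 Y0.0000

1 u = 1 mm; y_m = 97.5101 − y.

[1] `<path>` rectangle, #008000→cut S860 F977: (60.6800,50.1943) → (183.5696,50.1943) → (183.5696,9.2220) → (60.6800,9.2220) → (60.6800,50.1943) (closed)

[2] `<polyline>` open polyline, #008000→cut S860 F977: (17.1764,13.3776) → (76.5777,75.2844) → (10.5687,40.8252)

[3] `<path>` closed polygon, #008000→cut S860 F977: (48.4493,24.4802) → (148.4551,17.8649) → (176.3504,13.0153) → (48.4493,24.4802) (closed)

[4] `<circle>` circle, #008000→cut S860 F977: (122.3932,35.8976) → (119.6293,46.2126) → (112.0782,53.7637) → (101.7632,56.5276) → (91.4482,53.7637) → (83.8971,46.2126) → (81.1332,35.8976) → (83.8971,25.5826) → (91.4482,18.0315) → (101.7632,15.2676) → (112.0782,18.0315) → (119.6293,25.5826) → (122.3932,35.8976) (closed)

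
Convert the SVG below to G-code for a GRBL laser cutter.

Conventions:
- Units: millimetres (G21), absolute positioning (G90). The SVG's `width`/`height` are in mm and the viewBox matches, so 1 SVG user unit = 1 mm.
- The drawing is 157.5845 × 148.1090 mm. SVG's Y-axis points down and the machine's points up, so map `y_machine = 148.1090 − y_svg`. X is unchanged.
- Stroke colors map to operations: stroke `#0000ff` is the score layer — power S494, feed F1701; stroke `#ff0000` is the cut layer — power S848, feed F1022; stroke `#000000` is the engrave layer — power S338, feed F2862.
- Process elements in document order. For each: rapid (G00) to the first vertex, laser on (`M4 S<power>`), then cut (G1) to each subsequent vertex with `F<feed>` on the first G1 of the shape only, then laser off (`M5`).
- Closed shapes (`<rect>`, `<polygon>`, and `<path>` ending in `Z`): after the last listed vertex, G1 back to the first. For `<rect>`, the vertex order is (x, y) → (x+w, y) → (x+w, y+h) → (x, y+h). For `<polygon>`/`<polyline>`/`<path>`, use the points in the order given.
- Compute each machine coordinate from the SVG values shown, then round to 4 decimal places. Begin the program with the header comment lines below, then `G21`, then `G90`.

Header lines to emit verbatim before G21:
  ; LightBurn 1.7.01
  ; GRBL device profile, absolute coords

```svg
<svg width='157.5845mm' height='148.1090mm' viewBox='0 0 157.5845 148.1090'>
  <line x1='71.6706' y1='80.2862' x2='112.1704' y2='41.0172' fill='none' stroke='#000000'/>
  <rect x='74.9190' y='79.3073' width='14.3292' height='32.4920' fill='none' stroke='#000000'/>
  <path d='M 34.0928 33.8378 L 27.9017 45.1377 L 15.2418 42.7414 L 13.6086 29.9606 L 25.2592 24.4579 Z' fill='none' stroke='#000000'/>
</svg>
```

viewBox `0 0 157.5845 148.1090` with mm width/height → 1 unit = 1 mm. Flip: y_m = 148.1090 − y_svg.

**Shape 1** — `<line>` line segment, stroke `#000000` → engrave (S338, F2862). Machine vertices: (71.6706,67.8228) → (112.1704,107.0918). Open path.

**Shape 2** — `<rect>` rectangle, stroke `#000000` → engrave (S338, F2862). Machine vertices: (74.9190,68.8017) → (89.2482,68.8017) → (89.2482,36.3097) → (74.9190,36.3097) → (74.9190,68.8017). Closed: final G1 returns to the first vertex.

**Shape 3** — `<path>` regular polygon, stroke `#000000` → engrave (S338, F2862). Machine vertices: (34.0928,114.2712) → (27.9017,102.9713) → (15.2418,105.3676) → (13.6086,118.1484) → (25.2592,123.6511) → (34.0928,114.2712). Closed: final G1 returns to the first vertex.

; LightBurn 1.7.01
; GRBL device profile, absolute coords
G21
G90
G00 X71.6706 Y67.8228
M4 S338
G1 X112.1704 Y107.0918 F2862
M5
G00 X74.9190 Y68.8017
M4 S338
G1 X89.2482 Y68.8017 F2862
G1 X89.2482 Y36.3097
G1 X74.9190 Y36.3097
G1 X74.9190 Y68.8017
M5
G00 X34.0928 Y114.2712
M4 S338
G1 X27.9017 Y102.9713 F2862
G1 X15.2418 Y105.3676
G1 X13.6086 Y118.1484
G1 X25.2592 Y123.6511
G1 X34.0928 Y114.2712
M5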